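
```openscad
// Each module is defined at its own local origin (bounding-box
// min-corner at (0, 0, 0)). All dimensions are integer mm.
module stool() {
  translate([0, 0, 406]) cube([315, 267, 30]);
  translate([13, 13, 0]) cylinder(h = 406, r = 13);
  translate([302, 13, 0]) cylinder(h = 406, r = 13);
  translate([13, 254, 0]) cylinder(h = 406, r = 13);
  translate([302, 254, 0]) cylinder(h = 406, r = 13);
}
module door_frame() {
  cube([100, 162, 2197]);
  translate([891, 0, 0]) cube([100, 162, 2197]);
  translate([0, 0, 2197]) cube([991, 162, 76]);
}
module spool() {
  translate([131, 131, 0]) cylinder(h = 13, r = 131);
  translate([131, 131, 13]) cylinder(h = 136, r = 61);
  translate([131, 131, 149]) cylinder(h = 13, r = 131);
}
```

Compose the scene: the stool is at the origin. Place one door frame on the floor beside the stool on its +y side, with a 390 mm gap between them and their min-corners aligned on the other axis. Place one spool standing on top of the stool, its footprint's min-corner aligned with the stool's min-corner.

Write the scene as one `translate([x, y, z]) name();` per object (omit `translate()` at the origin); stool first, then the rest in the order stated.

stool();
translate([0, 657, 0]) door_frame();
translate([0, 0, 436]) spool();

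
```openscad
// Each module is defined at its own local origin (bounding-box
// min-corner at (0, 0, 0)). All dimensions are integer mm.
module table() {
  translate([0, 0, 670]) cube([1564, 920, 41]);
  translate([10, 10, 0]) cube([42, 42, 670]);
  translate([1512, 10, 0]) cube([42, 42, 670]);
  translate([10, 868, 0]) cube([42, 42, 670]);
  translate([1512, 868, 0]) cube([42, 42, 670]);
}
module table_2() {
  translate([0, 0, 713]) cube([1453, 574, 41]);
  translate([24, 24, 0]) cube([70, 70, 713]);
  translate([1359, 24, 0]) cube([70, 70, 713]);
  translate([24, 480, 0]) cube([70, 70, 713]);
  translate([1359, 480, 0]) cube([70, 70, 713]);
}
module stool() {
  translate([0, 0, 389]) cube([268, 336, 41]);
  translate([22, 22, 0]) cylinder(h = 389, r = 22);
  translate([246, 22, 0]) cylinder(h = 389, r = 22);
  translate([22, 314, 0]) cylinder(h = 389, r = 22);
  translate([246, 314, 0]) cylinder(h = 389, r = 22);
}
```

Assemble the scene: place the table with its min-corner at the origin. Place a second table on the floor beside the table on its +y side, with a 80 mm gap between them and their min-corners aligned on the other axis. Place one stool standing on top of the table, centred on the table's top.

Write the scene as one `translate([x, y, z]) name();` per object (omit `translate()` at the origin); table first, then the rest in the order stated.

table();
translate([0, 1000, 0]) table_2();
translate([648, 292, 711]) stool();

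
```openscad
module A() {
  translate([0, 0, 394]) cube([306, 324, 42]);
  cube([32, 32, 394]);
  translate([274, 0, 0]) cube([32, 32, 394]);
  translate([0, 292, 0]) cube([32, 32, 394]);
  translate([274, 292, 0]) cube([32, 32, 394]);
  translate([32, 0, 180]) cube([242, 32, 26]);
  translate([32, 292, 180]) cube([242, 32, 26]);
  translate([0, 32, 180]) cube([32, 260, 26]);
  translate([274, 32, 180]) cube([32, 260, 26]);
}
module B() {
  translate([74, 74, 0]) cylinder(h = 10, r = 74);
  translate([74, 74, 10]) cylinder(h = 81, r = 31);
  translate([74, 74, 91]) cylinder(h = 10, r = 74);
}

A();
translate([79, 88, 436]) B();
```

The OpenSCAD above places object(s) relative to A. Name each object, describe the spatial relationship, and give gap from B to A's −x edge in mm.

The spool's min-x is at 79; the stool's min-x is 0; gap = 79 mm.

A is a stool. B is a spool. The spool is on top of the stool, centred. The gap from the spool to the stool's −x edge is 79 mm.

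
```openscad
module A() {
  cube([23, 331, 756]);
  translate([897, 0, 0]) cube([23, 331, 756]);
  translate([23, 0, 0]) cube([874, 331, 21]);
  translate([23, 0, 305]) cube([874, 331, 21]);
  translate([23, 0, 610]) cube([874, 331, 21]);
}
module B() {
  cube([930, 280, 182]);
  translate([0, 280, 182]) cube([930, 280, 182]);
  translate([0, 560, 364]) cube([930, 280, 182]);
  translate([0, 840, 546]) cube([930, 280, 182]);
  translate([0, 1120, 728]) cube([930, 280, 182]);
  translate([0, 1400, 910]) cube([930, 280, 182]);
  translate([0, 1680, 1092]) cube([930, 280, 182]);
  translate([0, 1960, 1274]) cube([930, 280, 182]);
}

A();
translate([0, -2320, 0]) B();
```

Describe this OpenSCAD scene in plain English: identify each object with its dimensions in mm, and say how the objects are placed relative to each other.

A is an open bookshelf. Two side panels, each 23 mm thick, 331 mm deep and 756 mm tall, stand 920 mm apart (outside-to-outside). Between them sit 3 shelves, each 21 mm thick and 331 mm deep, spanning the full gap between the sides. The bottom shelf rests on the floor (its underside at z = 0) and the clear gap between one shelf's top and the next shelf's underside is 284 mm.

B is a straight staircase of 8 solid steps. Each step is 930 mm wide (x), 280 mm deep (y, the going) and 182 mm tall (the rise). The first step rests on the floor; each subsequent step sits one going further in +y and one rise higher in +z, directly behind and above the previous step with no overlap.

The staircase is on the floor beside the bookshelf on its −y side.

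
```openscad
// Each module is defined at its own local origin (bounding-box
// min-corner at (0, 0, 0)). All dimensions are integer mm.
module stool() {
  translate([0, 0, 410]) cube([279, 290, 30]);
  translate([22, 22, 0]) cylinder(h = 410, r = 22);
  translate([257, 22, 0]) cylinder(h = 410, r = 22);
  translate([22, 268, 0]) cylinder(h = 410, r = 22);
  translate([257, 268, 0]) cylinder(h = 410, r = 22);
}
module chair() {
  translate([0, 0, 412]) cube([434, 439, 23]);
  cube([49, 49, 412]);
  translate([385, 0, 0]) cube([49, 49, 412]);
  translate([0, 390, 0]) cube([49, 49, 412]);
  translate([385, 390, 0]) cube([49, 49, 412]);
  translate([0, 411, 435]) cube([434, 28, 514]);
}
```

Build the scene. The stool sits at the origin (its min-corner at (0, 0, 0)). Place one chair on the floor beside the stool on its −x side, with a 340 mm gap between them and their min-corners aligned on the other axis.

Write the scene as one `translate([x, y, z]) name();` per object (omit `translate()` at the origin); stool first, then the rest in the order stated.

stool();
translate([-774, 0, 0]) chair();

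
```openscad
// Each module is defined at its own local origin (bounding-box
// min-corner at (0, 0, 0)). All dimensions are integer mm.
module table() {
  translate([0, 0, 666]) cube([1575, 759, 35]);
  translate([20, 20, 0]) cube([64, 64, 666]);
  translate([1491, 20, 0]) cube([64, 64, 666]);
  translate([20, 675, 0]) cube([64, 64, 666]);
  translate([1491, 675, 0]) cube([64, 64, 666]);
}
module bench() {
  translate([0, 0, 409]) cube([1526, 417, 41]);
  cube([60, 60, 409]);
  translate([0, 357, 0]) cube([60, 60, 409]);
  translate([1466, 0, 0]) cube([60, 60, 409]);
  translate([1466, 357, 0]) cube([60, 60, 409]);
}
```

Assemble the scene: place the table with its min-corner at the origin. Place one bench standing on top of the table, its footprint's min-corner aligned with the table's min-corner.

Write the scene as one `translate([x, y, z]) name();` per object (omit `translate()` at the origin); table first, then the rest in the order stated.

table();
translate([0, 0, 701]) bench();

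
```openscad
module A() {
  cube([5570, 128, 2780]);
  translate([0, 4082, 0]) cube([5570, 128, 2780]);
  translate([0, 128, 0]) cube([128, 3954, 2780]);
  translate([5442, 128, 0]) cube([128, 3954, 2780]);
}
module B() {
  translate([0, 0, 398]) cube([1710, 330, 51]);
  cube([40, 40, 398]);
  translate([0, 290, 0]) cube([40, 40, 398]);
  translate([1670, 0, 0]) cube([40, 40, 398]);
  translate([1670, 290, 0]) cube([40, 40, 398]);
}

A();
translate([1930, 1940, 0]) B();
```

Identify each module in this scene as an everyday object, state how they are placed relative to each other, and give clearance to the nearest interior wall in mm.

A is a house frame. B is a bench. The bench sits inside the house frame, centred. The clearance to the nearest interior wall is 1802 mm.

Clearances: x = 1802, y = 1812; minimum 1802 mm.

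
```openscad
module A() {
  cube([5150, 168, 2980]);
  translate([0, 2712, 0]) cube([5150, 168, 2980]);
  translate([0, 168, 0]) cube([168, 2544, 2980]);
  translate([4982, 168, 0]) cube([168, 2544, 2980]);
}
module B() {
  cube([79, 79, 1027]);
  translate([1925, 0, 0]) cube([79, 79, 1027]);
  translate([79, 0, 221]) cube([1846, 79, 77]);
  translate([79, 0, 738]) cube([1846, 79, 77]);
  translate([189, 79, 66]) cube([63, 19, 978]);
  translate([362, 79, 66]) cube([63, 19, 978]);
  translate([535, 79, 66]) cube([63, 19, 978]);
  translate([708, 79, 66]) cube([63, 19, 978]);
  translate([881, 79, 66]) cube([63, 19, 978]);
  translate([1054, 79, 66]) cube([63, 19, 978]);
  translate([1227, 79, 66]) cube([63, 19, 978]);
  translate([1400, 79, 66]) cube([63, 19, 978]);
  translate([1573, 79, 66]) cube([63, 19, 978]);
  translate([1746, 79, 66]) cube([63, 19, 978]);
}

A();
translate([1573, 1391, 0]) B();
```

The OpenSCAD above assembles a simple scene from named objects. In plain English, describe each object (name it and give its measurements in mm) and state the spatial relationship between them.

A is a box-shaped house frame (walls only): outside footprint 5150×2880 mm, wall height 2980 mm, wall thickness 168 mm. The two y-facing walls run the full x-width; the two x-facing walls fit between the inner faces of the y-facing walls.

B is a fence section. Two 79×79 mm posts, 1027 mm tall, stand on the floor with a clear span of 1846 mm between their inner faces. Two horizontal rails of 79×77 mm section span the gap between the posts with their undersides at z = 221 mm and z = 738 mm, flush with the posts' −y face. 10 pickets, each 63 mm wide, 19 mm thick and 978 mm tall, are fixed to the +y face of the rails with their bottoms at z = 66 mm, evenly spaced across the span with equal gaps (rounded down to the nearest mm) at the −x end and between each pair — any rounding remainder accumulates at the +x end.

The fence section sits inside the house frame, centred.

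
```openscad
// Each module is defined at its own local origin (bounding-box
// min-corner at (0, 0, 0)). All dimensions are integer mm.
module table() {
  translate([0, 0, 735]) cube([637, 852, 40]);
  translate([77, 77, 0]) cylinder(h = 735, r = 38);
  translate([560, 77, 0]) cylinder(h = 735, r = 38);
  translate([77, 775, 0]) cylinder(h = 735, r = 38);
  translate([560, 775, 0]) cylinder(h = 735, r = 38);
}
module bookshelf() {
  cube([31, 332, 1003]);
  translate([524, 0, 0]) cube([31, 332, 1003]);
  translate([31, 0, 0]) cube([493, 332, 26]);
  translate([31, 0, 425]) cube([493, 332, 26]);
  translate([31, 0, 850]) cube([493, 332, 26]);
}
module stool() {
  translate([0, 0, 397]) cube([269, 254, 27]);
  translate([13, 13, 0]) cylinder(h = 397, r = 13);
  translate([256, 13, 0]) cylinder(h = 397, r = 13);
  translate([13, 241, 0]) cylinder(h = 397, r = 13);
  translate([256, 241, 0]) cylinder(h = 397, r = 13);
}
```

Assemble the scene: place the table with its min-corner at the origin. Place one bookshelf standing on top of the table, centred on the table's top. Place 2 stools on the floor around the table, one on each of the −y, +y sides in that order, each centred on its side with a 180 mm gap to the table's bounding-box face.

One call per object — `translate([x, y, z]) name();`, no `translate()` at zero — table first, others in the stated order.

table();
translate([41, 260, 775]) bookshelf();
translate([184, -434, 0]) stool();
translate([184, 1032, 0]) stool();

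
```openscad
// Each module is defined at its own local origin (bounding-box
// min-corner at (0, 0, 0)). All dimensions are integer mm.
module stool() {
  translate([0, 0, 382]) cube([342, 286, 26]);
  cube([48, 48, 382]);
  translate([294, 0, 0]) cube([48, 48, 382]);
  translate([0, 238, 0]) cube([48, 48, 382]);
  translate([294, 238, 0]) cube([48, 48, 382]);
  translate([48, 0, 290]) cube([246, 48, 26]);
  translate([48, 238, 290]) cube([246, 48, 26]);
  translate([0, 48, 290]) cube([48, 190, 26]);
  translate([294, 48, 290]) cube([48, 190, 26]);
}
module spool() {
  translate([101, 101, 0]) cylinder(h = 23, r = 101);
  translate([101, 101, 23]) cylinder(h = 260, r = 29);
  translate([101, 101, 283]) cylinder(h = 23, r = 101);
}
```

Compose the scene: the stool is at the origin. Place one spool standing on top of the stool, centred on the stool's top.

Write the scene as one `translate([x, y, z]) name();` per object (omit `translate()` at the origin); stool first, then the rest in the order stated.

stool();
translate([70, 42, 408]) spool();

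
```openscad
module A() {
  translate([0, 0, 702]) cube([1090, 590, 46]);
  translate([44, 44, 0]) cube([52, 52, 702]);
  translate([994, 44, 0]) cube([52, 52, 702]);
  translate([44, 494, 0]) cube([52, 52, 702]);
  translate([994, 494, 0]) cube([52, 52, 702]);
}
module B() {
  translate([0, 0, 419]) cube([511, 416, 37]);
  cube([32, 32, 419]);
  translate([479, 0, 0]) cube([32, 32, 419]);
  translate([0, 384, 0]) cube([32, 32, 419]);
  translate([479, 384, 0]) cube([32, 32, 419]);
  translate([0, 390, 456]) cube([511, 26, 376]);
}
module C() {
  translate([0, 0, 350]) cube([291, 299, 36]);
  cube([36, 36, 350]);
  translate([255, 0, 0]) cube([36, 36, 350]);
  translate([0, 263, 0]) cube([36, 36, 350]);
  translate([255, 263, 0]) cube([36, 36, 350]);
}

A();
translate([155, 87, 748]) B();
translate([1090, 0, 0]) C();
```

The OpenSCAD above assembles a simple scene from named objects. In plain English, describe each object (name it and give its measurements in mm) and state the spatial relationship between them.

A is a table with a 1090×590 mm rectangular top, 46 mm thick, top surface at z = 748 mm, supported by four 52×52 mm square legs, each inset 44 mm from the nearest pair of top edges, running from the floor.

B is a chair. The seat is a 511×416×37 mm slab with its top at z = 456 mm, on four 32×32 mm corner legs (flush with the seat edges, standing on z = 0). A flat backrest 26 mm thick, 376 mm tall, spans the full seat width and rises from the seat top along its +y edge, rear face flush with the rear of the seat.

C is a four-legged stool. The seat is a 291×299×36 mm slab whose top surface is at z = 386 mm; four square legs, each 36×36 mm in cross-section, run from the floor (z = 0) to the underside of the seat, each flush with a corner of the seat.

The chair is on top of the table. The stool is against the table's +x side, with their −y faces flush.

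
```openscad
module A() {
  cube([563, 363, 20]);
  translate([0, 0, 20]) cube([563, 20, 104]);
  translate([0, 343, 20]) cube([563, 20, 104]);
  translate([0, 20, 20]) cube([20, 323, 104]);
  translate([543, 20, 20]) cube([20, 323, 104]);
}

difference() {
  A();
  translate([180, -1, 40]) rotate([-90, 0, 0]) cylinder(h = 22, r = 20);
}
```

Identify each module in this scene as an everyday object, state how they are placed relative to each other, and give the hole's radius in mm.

A is an open box. The open box has a circular hole through its front wall. The hole's radius is 20 mm.

The subtracted cylinder has r = 20 mm.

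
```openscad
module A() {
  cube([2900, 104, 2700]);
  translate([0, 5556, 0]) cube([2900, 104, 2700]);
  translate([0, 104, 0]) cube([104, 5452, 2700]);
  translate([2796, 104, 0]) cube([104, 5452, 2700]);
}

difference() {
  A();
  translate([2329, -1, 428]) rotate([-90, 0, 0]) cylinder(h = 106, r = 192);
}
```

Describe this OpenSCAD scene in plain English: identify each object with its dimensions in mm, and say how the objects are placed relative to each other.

A is the wall frame of a small rectangular building: four walls, each 2700 mm tall and 104 mm thick, enclosing a footprint 2900 mm (x) by 5660 mm (y) outside-to-outside, with no floor or roof. The front and back walls (the −y and +y sides) span the full width; the two side walls fit between them.

The house frame has a circular hole of radius 192 mm through its front wall, centred at (x = 2329, z = 428).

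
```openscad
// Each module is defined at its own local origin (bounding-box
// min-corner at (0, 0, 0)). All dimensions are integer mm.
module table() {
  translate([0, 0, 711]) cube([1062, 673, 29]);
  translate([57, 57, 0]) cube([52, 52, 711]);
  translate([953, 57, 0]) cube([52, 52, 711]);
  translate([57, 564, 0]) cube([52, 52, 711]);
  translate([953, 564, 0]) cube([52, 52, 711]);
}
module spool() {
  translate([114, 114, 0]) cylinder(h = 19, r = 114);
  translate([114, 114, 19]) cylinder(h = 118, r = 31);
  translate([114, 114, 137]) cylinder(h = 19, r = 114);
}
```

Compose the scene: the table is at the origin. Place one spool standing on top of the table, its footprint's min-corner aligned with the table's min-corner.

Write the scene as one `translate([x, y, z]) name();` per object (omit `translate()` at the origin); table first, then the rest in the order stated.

table();
translate([0, 0, 740]) spool();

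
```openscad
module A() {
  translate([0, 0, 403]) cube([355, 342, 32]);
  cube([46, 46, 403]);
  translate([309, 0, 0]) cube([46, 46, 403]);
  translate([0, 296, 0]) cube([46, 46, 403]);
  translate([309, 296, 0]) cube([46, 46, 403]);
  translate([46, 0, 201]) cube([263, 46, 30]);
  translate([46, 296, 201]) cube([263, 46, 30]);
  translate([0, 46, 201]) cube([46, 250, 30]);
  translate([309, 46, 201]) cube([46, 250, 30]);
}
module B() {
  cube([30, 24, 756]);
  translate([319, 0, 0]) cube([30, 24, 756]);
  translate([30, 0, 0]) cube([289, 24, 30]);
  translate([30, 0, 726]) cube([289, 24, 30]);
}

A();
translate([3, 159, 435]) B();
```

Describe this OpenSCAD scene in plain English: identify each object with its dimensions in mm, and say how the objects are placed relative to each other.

A is a four-legged stool. The seat is 355×342 mm, 32 mm thick, top at z = 435 mm. It stands on four square legs, each 46×46 mm in cross-section, from z = 0 to the seat underside, each flush with a corner of the seat. Four stretchers, 46 mm wide and 30 mm tall, connect adjacent legs with their undersides at z = 201 mm, each running between the inner faces of the legs it joins and aligned with the legs' outer faces on the other axis.

B is a rectangular picture frame lying in the x–z plane (depth along y). The opening is 289 mm wide (x) by 696 mm tall (z), surrounded by a border 30 mm wide on all four sides. The frame is 24 mm deep and is made of two full-height vertical stiles with two horizontal rails fitted between them.

The picture frame is on top of the stool, centred.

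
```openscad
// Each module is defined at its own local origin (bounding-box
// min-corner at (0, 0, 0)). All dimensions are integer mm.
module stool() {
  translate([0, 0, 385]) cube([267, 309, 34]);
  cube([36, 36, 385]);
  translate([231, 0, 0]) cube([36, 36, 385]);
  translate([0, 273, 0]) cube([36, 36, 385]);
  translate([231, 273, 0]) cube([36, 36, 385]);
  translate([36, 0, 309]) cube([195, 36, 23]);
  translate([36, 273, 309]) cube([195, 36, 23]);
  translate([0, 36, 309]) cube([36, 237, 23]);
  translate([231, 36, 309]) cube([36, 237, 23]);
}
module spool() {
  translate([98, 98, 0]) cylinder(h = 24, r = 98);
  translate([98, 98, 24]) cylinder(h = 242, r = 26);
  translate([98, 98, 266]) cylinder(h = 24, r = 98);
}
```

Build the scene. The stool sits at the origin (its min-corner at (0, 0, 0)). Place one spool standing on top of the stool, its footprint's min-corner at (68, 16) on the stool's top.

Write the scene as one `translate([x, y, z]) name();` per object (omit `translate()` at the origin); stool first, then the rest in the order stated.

stool();
translate([68, 16, 419]) spool();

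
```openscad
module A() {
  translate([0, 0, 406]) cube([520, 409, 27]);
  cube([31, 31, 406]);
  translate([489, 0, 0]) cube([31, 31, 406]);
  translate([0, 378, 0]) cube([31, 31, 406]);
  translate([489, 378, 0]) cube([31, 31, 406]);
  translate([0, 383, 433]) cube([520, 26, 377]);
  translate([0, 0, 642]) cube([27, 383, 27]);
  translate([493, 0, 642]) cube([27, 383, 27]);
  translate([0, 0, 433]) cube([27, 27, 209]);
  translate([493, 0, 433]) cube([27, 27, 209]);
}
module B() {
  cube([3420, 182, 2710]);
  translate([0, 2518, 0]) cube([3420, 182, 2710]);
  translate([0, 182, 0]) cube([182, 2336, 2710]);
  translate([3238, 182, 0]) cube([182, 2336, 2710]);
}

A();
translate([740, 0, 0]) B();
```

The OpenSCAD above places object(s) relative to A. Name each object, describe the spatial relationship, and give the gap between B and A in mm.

The house frame's nearest face is 220 mm from the chair's +x face.

A is a chair. B is a house frame. The house frame is on the floor beside the chair on its +x side. The gap between the house frame and the chair is 220 mm.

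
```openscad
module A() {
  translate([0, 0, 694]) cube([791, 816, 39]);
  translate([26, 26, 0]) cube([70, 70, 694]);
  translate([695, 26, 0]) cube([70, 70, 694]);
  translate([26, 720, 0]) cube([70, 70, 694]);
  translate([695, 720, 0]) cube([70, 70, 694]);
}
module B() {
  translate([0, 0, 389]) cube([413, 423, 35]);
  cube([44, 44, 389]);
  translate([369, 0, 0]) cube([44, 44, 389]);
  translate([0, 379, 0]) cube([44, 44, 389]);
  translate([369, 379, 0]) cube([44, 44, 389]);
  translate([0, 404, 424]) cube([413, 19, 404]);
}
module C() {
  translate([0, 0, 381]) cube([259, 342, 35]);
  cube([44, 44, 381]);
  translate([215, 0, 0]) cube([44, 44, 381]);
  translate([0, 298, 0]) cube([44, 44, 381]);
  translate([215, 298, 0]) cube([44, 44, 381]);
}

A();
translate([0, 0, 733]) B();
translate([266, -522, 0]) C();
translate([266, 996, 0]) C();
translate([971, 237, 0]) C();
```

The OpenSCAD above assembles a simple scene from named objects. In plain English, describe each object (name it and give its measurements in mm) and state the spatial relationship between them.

A is a rectangular dining table. The top is 791×816×39 mm with its upper surface at z = 733 mm. It stands on four 70×70 mm square legs, each inset 26 mm from the nearest pair of top edges, running from the floor to the underside of the top.

B is a chair: 413×423 mm seat, 35 mm thick, top at z = 424 mm, on four 44 mm square corner legs flush with the seat edges. A 19 mm thick backrest slab spans the full seat width, extending 404 mm above the seat top, its back face flush with the seat's +y edge.

C is a four-legged stool. The seat is a 259×342×35 mm slab whose top surface is at z = 416 mm; four square legs, each 44×44 mm in cross-section, run from the floor (z = 0) to the underside of the seat, each flush with a corner of the seat.

The chair is on top of the table. Three stools sit around the table at the −y, +y, +x sides.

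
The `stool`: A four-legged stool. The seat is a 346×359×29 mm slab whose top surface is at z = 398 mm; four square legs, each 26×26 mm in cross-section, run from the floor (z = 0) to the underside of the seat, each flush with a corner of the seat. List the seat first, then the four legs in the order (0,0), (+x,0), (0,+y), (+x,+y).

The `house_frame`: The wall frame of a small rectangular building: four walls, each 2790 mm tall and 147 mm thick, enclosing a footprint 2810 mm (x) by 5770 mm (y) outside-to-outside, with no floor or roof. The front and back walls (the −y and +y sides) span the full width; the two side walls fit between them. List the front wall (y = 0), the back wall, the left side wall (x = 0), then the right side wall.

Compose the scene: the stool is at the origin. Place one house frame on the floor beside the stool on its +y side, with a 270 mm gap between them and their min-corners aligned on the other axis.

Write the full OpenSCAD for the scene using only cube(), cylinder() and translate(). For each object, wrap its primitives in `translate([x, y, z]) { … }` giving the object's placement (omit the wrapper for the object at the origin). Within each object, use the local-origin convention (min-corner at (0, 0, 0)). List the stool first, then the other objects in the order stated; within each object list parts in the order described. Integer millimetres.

translate([0, 0, 369]) cube([346, 359, 29]);
cube([26, 26, 369]);
translate([320, 0, 0]) cube([26, 26, 369]);
translate([0, 333, 0]) cube([26, 26, 369]);
translate([320, 333, 0]) cube([26, 26, 369]);
translate([0, 629, 0]) {
  cube([2810, 147, 2790]);
  translate([0, 5623, 0]) cube([2810, 147, 2790]);
  translate([0, 147, 0]) cube([147, 5476, 2790]);
  translate([2663, 147, 0]) cube([147, 5476, 2790]);
}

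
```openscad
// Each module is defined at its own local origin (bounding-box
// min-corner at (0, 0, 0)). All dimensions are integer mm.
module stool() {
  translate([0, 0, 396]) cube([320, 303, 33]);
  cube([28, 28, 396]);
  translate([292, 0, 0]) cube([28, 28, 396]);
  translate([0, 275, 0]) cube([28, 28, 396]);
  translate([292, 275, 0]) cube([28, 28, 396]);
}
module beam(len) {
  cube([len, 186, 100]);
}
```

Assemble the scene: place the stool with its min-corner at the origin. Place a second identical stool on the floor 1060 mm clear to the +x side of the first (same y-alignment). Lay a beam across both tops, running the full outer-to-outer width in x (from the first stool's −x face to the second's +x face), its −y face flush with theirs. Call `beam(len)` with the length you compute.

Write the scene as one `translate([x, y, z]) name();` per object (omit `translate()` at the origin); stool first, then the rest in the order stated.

stool();
translate([1380, 0, 0]) stool();
translate([0, 0, 429]) beam(1700);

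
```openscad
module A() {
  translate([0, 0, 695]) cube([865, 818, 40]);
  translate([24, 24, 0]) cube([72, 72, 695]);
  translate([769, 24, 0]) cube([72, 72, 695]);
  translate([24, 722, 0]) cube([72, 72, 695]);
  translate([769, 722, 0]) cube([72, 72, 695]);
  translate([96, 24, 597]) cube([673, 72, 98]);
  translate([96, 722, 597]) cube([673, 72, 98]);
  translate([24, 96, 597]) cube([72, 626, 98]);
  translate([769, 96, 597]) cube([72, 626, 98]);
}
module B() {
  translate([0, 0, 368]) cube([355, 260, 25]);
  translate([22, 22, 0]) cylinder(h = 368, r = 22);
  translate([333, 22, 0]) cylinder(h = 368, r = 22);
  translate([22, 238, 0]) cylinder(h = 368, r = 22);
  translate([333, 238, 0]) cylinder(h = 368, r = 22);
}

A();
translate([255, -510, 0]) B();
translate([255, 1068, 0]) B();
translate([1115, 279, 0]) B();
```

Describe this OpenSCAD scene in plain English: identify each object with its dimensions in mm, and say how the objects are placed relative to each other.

A is a rectangular dining table. The top is 865×818×40 mm with its upper surface at z = 735 mm. It stands on four 72×72 mm square legs, each inset 24 mm from the nearest pair of top edges, running from the floor to the underside of the top. Four apron rails, 72 mm thick and 98 mm tall, run between adjacent legs with their top edges flush with the underside of the top and their outer faces flush with the legs' outer faces.

B is a simple wooden stool: a rectangular seat 355 mm (x) by 260 mm (y), 25 mm thick, top face at z = 393 mm, on four round legs, each 44 mm in diameter. The legs rest on z = 0, each leg's axis is inset half a diameter from the nearest pair of seat edges (so the leg's bounding box is flush with the corner).

Three stools sit around the table at the −y, +y, +x sides.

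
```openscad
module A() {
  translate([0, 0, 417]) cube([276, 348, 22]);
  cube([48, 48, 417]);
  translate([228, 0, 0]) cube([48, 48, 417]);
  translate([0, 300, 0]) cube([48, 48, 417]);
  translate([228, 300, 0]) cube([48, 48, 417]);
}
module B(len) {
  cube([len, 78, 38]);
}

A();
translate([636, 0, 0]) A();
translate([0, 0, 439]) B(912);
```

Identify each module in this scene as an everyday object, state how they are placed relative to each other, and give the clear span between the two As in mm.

A is a stool. B is a beam. A beam spans the tops of two stools. The clear span between the two stools is 360 mm.

Second stool starts at x = 636; first ends at x = 276; clear span = 636 − 276 = 360 mm.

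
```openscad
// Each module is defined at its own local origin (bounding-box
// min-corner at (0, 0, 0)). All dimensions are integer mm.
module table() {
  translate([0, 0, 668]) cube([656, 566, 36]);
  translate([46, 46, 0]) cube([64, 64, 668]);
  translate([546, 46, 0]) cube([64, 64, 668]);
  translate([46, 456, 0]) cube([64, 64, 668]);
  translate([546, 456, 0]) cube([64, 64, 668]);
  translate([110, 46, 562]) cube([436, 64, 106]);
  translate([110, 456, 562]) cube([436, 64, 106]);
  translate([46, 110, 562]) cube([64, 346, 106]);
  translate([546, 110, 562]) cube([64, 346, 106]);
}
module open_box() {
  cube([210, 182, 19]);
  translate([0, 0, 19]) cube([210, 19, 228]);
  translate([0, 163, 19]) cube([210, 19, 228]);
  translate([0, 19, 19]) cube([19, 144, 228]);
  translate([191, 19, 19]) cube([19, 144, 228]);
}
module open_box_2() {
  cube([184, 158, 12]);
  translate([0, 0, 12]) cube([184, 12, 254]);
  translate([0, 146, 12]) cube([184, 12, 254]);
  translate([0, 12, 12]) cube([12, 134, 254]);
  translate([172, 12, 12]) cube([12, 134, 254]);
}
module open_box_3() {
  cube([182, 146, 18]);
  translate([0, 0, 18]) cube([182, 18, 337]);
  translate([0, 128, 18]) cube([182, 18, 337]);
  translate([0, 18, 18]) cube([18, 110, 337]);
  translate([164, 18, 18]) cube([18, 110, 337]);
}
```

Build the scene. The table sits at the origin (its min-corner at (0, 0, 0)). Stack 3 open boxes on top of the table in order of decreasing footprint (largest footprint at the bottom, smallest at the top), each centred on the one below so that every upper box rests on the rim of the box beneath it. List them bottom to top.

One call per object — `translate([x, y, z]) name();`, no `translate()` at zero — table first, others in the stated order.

table();
translate([223, 192, 704]) open_box();
translate([236, 204, 951]) open_box_2();
translate([237, 210, 1217]) open_box_3();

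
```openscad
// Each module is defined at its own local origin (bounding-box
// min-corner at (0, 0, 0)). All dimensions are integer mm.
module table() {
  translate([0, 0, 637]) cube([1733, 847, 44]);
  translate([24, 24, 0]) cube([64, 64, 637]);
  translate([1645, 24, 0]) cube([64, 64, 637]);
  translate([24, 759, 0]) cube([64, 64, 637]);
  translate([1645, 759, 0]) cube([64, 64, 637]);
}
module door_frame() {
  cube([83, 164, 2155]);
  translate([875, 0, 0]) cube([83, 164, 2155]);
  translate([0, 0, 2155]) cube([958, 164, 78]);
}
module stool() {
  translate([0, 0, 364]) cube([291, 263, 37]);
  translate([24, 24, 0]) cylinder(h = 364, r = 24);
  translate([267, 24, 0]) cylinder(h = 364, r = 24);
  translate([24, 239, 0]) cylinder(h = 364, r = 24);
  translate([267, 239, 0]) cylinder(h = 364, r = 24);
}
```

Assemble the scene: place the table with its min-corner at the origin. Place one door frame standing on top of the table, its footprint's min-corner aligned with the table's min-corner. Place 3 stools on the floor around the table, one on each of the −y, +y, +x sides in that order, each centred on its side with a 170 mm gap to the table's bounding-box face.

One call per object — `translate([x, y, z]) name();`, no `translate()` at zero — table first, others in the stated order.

table();
translate([0, 0, 681]) door_frame();
translate([721, -433, 0]) stool();
translate([721, 1017, 0]) stool();
translate([1903, 292, 0]) stool();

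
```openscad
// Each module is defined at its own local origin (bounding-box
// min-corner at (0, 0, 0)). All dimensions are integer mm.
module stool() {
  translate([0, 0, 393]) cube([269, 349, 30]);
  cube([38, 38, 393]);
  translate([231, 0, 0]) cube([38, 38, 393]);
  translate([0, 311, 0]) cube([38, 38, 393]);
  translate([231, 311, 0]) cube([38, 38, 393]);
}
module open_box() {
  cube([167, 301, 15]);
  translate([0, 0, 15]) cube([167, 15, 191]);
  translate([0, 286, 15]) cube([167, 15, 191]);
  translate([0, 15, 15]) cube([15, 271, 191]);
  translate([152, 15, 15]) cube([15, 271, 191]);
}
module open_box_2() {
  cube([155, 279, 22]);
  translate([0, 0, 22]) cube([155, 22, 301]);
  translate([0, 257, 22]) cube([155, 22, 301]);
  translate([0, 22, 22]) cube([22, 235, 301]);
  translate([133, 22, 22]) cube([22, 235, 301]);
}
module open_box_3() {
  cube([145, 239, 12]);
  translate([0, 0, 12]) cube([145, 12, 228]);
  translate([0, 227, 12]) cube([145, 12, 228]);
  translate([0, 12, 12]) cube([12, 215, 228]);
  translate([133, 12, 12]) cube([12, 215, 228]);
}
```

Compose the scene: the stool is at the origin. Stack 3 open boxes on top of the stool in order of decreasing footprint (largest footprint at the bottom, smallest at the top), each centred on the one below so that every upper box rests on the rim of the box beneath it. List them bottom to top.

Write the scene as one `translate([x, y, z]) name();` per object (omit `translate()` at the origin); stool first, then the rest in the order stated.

stool();
translate([51, 24, 423]) open_box();
translate([57, 35, 629]) open_box_2();
translate([62, 55, 952]) open_box_3();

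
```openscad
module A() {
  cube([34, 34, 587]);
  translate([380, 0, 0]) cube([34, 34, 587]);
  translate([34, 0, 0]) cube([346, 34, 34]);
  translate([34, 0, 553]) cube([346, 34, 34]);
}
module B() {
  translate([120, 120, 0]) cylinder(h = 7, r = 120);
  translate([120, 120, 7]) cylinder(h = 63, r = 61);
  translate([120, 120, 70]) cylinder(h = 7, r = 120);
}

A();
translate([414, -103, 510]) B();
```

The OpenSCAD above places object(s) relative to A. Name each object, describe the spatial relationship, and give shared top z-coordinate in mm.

Both tops at z = 587 mm.

A is a picture frame. B is a spool. The spool is beside the picture frame with their tops flush at z = 587. The shared top z-coordinate is 587 mm.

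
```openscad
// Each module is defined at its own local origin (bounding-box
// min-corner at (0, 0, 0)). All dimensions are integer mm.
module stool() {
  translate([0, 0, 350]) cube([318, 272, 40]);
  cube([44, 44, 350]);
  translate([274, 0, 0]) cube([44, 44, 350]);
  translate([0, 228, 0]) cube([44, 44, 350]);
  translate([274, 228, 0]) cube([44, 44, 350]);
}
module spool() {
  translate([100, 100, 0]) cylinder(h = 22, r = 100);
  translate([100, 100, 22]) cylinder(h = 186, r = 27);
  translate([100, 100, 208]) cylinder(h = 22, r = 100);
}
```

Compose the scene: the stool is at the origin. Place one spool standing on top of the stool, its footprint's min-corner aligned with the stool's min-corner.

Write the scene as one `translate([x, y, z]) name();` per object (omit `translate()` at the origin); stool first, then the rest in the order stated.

stool();
translate([0, 0, 390]) spool();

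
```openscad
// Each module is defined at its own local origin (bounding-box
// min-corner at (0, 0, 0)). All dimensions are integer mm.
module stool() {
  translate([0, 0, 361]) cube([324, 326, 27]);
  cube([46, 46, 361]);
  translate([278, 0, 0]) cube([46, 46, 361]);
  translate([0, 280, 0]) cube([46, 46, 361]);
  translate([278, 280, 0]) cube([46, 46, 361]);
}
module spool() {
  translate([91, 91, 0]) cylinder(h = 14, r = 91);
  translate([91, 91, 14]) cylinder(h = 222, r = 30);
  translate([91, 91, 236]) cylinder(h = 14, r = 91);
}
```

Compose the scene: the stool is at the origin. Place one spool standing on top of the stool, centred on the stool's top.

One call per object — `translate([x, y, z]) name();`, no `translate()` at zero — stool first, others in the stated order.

stool();
translate([71, 72, 388]) spool();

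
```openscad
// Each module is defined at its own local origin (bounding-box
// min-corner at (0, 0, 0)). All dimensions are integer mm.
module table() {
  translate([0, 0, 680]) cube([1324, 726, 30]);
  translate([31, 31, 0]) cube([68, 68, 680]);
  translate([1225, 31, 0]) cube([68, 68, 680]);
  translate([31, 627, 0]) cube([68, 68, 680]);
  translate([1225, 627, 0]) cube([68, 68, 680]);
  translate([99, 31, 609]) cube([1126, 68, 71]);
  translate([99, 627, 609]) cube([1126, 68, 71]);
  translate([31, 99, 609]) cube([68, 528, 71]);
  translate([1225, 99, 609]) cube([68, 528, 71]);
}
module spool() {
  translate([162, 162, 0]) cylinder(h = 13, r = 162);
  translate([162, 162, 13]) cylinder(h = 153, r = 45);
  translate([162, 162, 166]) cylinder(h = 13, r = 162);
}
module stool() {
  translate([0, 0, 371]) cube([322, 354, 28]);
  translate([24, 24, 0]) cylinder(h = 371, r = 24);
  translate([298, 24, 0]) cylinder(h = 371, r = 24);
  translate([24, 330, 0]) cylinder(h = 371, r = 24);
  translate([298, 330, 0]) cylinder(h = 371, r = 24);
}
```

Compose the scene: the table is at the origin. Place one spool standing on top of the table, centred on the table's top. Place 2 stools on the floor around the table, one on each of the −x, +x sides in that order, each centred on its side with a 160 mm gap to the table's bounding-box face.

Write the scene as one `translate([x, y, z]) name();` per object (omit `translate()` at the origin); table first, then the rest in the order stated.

table();
translate([500, 201, 710]) spool();
translate([-482, 186, 0]) stool();
translate([1484, 186, 0]) stool();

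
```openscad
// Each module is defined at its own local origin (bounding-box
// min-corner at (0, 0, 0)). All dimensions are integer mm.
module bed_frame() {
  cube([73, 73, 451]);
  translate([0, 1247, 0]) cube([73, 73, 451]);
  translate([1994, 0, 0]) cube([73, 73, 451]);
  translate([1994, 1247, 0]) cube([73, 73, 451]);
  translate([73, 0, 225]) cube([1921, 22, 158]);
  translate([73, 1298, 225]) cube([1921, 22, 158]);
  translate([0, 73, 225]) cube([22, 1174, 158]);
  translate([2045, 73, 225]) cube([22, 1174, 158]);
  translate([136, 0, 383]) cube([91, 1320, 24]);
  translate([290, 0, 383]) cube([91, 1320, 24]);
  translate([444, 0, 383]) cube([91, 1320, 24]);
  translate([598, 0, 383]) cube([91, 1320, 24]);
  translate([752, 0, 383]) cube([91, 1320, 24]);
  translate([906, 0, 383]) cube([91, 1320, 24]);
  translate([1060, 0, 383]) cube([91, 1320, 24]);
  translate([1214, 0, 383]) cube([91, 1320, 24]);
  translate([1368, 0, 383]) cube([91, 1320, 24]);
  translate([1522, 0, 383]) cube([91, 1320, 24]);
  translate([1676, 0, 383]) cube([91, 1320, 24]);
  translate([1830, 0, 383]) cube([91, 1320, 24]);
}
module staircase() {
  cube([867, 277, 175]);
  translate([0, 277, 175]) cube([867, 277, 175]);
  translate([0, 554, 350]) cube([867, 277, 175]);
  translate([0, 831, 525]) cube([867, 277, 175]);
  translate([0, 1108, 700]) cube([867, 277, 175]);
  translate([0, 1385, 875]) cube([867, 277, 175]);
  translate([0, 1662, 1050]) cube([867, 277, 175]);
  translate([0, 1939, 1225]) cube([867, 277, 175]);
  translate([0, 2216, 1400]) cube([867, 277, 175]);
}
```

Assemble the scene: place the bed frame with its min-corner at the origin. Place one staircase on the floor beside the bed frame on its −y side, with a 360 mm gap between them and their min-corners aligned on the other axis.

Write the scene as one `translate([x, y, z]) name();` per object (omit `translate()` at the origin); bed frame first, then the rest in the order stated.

bed_frame();
translate([0, -2853, 0]) staircase();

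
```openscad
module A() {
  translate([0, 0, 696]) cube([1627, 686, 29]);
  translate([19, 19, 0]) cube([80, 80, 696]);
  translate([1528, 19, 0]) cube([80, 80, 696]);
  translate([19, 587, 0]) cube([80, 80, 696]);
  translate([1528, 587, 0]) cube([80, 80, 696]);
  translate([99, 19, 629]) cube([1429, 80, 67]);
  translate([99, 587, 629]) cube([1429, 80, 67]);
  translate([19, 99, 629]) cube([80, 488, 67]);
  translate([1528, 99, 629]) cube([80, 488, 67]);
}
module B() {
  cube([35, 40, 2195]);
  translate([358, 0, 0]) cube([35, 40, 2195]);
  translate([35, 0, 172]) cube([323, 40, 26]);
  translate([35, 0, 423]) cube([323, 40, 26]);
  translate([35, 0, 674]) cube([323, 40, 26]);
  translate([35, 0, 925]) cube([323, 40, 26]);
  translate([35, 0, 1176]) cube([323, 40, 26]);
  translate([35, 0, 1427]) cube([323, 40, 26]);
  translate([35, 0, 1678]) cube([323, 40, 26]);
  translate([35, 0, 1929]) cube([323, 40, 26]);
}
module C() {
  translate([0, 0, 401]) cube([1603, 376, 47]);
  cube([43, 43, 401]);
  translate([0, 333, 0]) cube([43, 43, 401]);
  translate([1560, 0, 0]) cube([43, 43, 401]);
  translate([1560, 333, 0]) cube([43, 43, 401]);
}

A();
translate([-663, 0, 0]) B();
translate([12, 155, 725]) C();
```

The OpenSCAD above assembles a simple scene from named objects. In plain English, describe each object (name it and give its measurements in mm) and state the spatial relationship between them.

A is a rectangular dining table. The top is 1627×686×29 mm with its upper surface at z = 725 mm. It stands on four 80×80 mm square legs, each inset 19 mm from the nearest pair of top edges, running from the floor to the underside of the top. Four apron rails, 80 mm thick and 67 mm tall, run between adjacent legs with their top edges flush with the underside of the top and their outer faces flush with the legs' outer faces.

B is a wooden ladder with two side rails of 35×40 mm section and 2195 mm height, set 393 mm apart overall. Between them run 8 rectangular rungs (40 mm deep, 26 mm thick), front faces flush with the rails' −y face. The bottom of the first rung is 172 mm above the floor and each subsequent rung is 251 mm higher than the one below.

C is a long wooden bench with a 1603 mm (x) × 376 mm (y) seat, 47 mm thick, its top surface 448 mm above the floor. Four 43 mm square legs at the seat corners, flush with the edges, run from z = 0 to the seat underside.

The ladder is on the floor beside the table on its −x side. The bench is on top of the table, centred.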